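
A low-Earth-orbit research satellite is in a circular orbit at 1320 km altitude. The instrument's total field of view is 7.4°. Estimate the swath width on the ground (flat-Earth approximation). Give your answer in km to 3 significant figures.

Half-angle = 7.4°/2 = 3.7°.
Swath width ≈ 2h·tan(θ/2) = 2 × 1320 × tan(3.7°) = 170.7 km.

171 km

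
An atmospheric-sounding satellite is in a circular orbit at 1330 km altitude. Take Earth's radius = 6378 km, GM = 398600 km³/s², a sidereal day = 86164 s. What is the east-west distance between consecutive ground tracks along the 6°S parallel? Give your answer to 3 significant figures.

3120 km

Semi-major axis a = 6378 + 1330 = 7708 km. Period T = 2π√(a³/μ) = 2π√(7708³/398600) = 6734.8 s = 112.25 min.
Node shift per orbit = (6734.8/86164) × 360° = 28.14°.
Equatorial spacing = 28.14 × 111.3 km/° = 3132 km.
At 6° latitude, spacing = 3132 × cos(6°) = 3115 km.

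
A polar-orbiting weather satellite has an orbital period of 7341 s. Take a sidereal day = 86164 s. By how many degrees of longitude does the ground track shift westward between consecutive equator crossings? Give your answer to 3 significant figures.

30.7°

During one orbit Earth rotates (7341.0 / 86164) × 360° = 30.67°.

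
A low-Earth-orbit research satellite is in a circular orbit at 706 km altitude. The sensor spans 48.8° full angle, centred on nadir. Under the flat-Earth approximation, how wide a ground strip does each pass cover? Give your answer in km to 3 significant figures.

641 km

Half-angle = 48.8°/2 = 24.4°.
Swath width ≈ 2h·tan(θ/2) = 2 × 706 × tan(24.4°) = 640.5 km.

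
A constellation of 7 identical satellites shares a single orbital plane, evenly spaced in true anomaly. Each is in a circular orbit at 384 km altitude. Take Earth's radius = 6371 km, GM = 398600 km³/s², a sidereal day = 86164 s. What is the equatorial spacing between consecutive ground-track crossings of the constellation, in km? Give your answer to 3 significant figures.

Semi-major axis a = 6371 + 384 = 6755 km. Period T = 2π√(a³/μ) = 2π√(6755³/398600) = 5525.2 s = 92.09 min.
Single-satellite node shift = (5525.2/86164) × 360° = 23.08°.
With 7 satellites evenly phased, successive equator crossings are 23.08/7 = 3.298° apart.
That is 3.298 × 111.2 = 367 km at the equator.

367 km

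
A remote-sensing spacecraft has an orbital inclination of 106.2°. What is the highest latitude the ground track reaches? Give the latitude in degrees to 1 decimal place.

73.8°

Retrograde orbit: the ground track reaches ±(180° − i) = ±(180 − 106.2) = ±73.8°.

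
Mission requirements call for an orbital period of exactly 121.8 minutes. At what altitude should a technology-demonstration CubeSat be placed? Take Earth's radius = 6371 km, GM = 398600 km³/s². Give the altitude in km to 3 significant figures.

T = 121.8 min = 7308.0 s.
From T = 2π√(a³/μ): a = (μ T²/4π²)^(1/3) = (398600 × 7308.0² / 4π²)^(1/3) = 8139 km.
Altitude h = a − R = 8139 − 6371 = 1768 km.

1770 km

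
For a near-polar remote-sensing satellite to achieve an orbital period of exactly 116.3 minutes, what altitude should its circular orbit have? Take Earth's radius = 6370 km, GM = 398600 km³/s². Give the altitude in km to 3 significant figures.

T = 116.3 min = 6978.0 s.
From T = 2π√(a³/μ): a = (μ T²/4π²)^(1/3) = (398600 × 6978.0² / 4π²)^(1/3) = 7892 km.
Altitude h = a − R = 7892 − 6370 = 1522 km.

1520 km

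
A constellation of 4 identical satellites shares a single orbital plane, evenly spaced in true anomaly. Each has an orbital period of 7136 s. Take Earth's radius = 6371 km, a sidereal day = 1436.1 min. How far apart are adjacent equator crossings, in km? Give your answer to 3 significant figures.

829 km

Single-satellite node shift = (7136.0/86166) × 360° = 29.81°.
With 4 satellites evenly phased, successive equator crossings are 29.81/4 = 7.454° apart.
That is 7.454 × 111.2 = 829 km at the equator.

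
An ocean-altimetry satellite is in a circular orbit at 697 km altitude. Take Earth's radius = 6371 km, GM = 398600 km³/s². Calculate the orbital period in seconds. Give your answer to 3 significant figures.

5910 seconds

Semi-major axis a = 6371 + 697 = 7068 km. Period T = 2π√(a³/μ) = 2π√(7068³/398600) = 5913.7 s = 98.56 min.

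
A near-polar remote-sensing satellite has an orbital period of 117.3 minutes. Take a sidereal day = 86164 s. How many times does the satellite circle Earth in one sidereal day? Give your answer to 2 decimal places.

T = 117.3 min = 7038.0 s.
Orbits per sidereal day = 86164 / 7038.0 = 12.243.

12.24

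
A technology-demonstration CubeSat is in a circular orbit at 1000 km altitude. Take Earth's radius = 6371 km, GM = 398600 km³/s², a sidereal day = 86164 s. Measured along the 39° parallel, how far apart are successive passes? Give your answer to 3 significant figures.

2270 km

Semi-major axis a = 6371 + 1000 = 7371 km. Period T = 2π√(a³/μ) = 2π√(7371³/398600) = 6298.0 s = 104.97 min.
Node shift per orbit = (6298.0/86164) × 360° = 26.31°.
Equatorial spacing = 26.31 × 111.2 km/° = 2926 km.
At 39° latitude, spacing = 2926 × cos(39°) = 2274 km.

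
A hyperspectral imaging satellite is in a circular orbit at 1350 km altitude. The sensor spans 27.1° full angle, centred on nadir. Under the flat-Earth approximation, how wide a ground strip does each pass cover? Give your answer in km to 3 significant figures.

651 km

Half-angle = 27.1°/2 = 13.55°.
Swath width ≈ 2h·tan(θ/2) = 2 × 1350 × tan(13.55°) = 650.7 km.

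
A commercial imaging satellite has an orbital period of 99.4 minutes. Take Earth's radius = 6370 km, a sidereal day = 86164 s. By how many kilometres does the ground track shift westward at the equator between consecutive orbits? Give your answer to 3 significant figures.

2770 km

T = 99.4 min = 5964.0 s.
During one orbit Earth rotates (5964.0 / 86164) × 360° = 24.92°.
At the equator that is 24.92° × (2π·6370/360) km/° = 24.92 × 111.2 = 2770 km.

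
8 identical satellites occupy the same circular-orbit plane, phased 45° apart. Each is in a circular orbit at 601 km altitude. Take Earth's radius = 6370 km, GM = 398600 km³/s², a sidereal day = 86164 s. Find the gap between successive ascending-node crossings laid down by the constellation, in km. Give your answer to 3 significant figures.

336 km

Semi-major axis a = 6370 + 601 = 6971 km. Period T = 2π√(a³/μ) = 2π√(6971³/398600) = 5792.3 s = 96.54 min.
Single-satellite node shift = (5792.3/86164) × 360° = 24.20°.
With 8 satellites evenly phased, successive equator crossings are 24.20/8 = 3.025° apart.
That is 3.025 × 111.2 = 336 km at the equator.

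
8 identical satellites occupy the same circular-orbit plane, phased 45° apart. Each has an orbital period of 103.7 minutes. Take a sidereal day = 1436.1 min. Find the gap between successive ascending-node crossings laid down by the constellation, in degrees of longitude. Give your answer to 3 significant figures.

3.25°

T = 103.7 min = 6222.0 s.
Single-satellite node shift = (6222.0/86166) × 360° = 26.00°.
With 8 satellites evenly phased, successive equator crossings are 26.00/8 = 3.249° apart.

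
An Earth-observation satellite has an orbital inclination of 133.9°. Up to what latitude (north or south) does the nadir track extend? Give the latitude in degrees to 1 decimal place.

Retrograde orbit: the ground track reaches ±(180° − i) = ±(180 − 133.9) = ±46.1°.

46.1°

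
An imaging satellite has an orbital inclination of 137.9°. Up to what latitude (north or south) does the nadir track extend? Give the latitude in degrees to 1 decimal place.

Retrograde orbit: the ground track reaches ±(180° − i) = ±(180 − 137.9) = ±42.1°.

42.1°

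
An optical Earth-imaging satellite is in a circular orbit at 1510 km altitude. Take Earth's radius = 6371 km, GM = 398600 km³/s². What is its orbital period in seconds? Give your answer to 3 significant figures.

Semi-major axis a = 6371 + 1510 = 7881 km. Period T = 2π√(a³/μ) = 2π√(7881³/398600) = 6962.8 s = 116.05 min.

6960 seconds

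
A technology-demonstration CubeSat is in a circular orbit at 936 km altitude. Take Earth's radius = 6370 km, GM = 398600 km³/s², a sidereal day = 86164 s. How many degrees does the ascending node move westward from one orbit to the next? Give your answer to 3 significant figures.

26.0°

Semi-major axis a = 6370 + 936 = 7306 km. Period T = 2π√(a³/μ) = 2π√(7306³/398600) = 6214.9 s = 103.58 min.
During one orbit Earth rotates (6214.9 / 86164) × 360° = 25.97°.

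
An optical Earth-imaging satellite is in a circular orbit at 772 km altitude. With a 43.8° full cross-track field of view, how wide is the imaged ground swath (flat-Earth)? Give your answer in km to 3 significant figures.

Half-angle = 43.8°/2 = 21.9°.
Swath width ≈ 2h·tan(θ/2) = 2 × 772 × tan(21.9°) = 620.7 km.

621 km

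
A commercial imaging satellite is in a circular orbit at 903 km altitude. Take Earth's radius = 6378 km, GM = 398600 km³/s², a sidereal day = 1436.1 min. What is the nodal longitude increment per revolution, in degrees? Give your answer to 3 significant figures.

Semi-major axis a = 6378 + 903 = 7281 km. Period T = 2π√(a³/μ) = 2π√(7281³/398600) = 6183.0 s = 103.05 min.
During one orbit Earth rotates (6183.0 / 86166) × 360° = 25.83°.

25.8°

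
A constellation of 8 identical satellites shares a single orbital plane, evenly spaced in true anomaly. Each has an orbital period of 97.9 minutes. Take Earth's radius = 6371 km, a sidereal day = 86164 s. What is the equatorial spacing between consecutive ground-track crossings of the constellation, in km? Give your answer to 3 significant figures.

T = 97.9 min = 5874.0 s.
Single-satellite node shift = (5874.0/86164) × 360° = 24.54°.
With 8 satellites evenly phased, successive equator crossings are 24.54/8 = 3.068° apart.
That is 3.068 × 111.2 = 341 km at the equator.

341 km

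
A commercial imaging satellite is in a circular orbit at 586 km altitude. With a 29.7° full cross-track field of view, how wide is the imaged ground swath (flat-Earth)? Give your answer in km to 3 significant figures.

Half-angle = 29.7°/2 = 14.85°.
Swath width ≈ 2h·tan(θ/2) = 2 × 586 × tan(14.85°) = 310.8 km.

311 km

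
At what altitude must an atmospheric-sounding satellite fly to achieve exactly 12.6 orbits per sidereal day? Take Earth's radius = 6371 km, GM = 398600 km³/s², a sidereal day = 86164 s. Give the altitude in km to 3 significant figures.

Required period T = 86164 / 12.6 = 6838.4 s.
From T = 2π√(a³/μ): a = (μ T²/4π²)^(1/3) = (398600 × 6838.4² / 4π²)^(1/3) = 7787 km.
Altitude h = a − R = 7787 − 6371 = 1416 km.

1420 km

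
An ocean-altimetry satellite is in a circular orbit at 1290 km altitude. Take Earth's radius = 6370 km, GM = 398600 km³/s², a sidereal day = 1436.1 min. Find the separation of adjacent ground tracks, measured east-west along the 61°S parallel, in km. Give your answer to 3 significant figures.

Semi-major axis a = 6370 + 1290 = 7660 km. Period T = 2π√(a³/μ) = 2π√(7660³/398600) = 6672.0 s = 111.20 min.
Node shift per orbit = (6672.0/86166) × 360° = 27.88°.
Equatorial spacing = 27.88 × 111.2 km/° = 3099 km.
At 61° latitude, spacing = 3099 × cos(61°) = 1502 km.

1500 km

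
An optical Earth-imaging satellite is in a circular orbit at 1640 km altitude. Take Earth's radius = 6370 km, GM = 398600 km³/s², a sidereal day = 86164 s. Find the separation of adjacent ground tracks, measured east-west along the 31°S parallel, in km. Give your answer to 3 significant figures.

Semi-major axis a = 6370 + 1640 = 8010 km. Period T = 2π√(a³/μ) = 2π√(8010³/398600) = 7134.4 s = 118.91 min.
Node shift per orbit = (7134.4/86164) × 360° = 29.81°.
Equatorial spacing = 29.81 × 111.2 km/° = 3314 km.
At 31° latitude, spacing = 3314 × cos(31°) = 2841 km.

2840 km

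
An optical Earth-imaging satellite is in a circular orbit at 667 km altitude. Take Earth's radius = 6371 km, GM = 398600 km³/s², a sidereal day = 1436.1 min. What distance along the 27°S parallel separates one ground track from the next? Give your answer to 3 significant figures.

Semi-major axis a = 6371 + 667 = 7038 km. Period T = 2π√(a³/μ) = 2π√(7038³/398600) = 5876.0 s = 97.93 min.
Node shift per orbit = (5876.0/86166) × 360° = 24.55°.
Equatorial spacing = 24.55 × 111.2 km/° = 2730 km.
At 27° latitude, spacing = 2730 × cos(27°) = 2432 km.

2430 km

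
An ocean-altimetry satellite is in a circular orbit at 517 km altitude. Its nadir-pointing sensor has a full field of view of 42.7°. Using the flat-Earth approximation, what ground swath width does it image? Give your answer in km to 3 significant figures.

Half-angle = 42.7°/2 = 21.35°.
Swath width ≈ 2h·tan(θ/2) = 2 × 517 × tan(21.35°) = 404.2 km.

404 km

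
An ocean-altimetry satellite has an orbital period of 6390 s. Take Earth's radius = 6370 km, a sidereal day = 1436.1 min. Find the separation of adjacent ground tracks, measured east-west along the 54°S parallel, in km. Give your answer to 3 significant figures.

1740 km

Node shift per orbit = (6390.0/86166) × 360° = 26.70°.
Equatorial spacing = 26.70 × 111.2 km/° = 2968 km.
At 54° latitude, spacing = 2968 × cos(54°) = 1745 km.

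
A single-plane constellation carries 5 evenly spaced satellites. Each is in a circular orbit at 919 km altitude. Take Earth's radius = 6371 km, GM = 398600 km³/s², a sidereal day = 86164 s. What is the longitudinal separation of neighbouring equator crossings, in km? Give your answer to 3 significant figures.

Semi-major axis a = 6371 + 919 = 7290 km. Period T = 2π√(a³/μ) = 2π√(7290³/398600) = 6194.4 s = 103.24 min.
Single-satellite node shift = (6194.4/86164) × 360° = 25.88°.
With 5 satellites evenly phased, successive equator crossings are 25.88/5 = 5.176° apart.
That is 5.176 × 111.2 = 576 km at the equator.

576 km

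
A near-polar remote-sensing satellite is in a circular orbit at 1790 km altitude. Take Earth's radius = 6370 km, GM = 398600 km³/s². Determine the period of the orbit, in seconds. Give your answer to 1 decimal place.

Semi-major axis a = 6370 + 1790 = 8160 km. Period T = 2π√(a³/μ) = 2π√(8160³/398600) = 7335.8 s = 122.26 min.

7335.8 seconds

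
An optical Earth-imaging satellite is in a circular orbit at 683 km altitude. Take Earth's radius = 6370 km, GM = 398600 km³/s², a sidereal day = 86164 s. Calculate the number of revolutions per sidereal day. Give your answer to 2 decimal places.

14.62

Semi-major axis a = 6370 + 683 = 7053 km. Period T = 2π√(a³/μ) = 2π√(7053³/398600) = 5894.8 s = 98.25 min.
Orbits per sidereal day = 86164 / 5894.8 = 14.617.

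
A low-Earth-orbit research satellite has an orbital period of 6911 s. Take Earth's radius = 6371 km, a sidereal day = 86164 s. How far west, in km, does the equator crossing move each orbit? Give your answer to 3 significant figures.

3210 km

During one orbit Earth rotates (6911.0 / 86164) × 360° = 28.87°.
At the equator that is 28.87° × (2π·6371/360) km/° = 28.87 × 111.2 = 3211 km.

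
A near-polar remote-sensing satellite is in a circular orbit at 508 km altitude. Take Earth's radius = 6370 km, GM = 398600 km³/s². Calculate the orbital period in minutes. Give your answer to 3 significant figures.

94.6 min

Semi-major axis a = 6370 + 508 = 6878 km. Period T = 2π√(a³/μ) = 2π√(6878³/398600) = 5676.8 s = 94.61 min.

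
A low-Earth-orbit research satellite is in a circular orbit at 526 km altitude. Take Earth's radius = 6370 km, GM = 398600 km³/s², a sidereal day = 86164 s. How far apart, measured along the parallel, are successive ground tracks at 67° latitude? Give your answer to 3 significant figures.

Semi-major axis a = 6370 + 526 = 6896 km. Period T = 2π√(a³/μ) = 2π√(6896³/398600) = 5699.1 s = 94.99 min.
Node shift per orbit = (5699.1/86164) × 360° = 23.81°.
Equatorial spacing = 23.81 × 111.2 km/° = 2647 km.
At 67° latitude, spacing = 2647 × cos(67°) = 1034 km.

1030 km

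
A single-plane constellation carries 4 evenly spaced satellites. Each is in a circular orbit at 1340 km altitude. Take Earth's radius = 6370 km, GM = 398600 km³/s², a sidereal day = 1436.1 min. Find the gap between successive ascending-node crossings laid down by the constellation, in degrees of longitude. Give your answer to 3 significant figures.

Semi-major axis a = 6370 + 1340 = 7710 km. Period T = 2π√(a³/μ) = 2π√(7710³/398600) = 6737.4 s = 112.29 min.
Single-satellite node shift = (6737.4/86166) × 360° = 28.15°.
With 4 satellites evenly phased, successive equator crossings are 28.15/4 = 7.037° apart.

7.04°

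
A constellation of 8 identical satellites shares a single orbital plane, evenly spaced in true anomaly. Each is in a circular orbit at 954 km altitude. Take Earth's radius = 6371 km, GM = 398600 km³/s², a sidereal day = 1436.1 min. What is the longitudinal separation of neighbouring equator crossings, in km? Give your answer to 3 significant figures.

Semi-major axis a = 6371 + 954 = 7325 km. Period T = 2π√(a³/μ) = 2π√(7325³/398600) = 6239.1 s = 103.99 min.
Single-satellite node shift = (6239.1/86166) × 360° = 26.07°.
With 8 satellites evenly phased, successive equator crossings are 26.07/8 = 3.258° apart.
That is 3.258 × 111.2 = 362 km at the equator.

362 km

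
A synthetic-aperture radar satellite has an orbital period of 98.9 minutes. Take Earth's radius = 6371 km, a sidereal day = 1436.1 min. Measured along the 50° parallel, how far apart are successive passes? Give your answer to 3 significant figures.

1770 km

T = 98.9 min = 5934.0 s.
Node shift per orbit = (5934.0/86166) × 360° = 24.79°.
Equatorial spacing = 24.79 × 111.2 km/° = 2757 km.
At 50° latitude, spacing = 2757 × cos(50°) = 1772 km.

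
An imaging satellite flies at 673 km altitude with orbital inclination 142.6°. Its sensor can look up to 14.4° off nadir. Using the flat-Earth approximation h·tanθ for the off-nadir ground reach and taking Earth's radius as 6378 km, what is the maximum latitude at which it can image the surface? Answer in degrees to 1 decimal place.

Retrograde orbit: the ground track reaches ±(180° − i) = ±(180 − 142.6) = ±37.4°.
Sensor half-swath on the ground ≈ 673·tan(14.4°) = 173 km = 1.55° of latitude.
Maximum observable latitude ≈ 37.4 + 1.55 = 39.0°.

39.0°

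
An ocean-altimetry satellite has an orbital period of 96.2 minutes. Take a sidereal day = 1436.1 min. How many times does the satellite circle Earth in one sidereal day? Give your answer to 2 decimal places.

T = 96.2 min = 5772.0 s.
Orbits per sidereal day = 86166 / 5772.0 = 14.928.

14.93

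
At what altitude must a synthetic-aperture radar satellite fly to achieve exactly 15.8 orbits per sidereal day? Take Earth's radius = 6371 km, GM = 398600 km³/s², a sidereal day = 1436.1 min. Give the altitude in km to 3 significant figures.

Required period T = 86166 / 15.8 = 5453.5 s.
From T = 2π√(a³/μ): a = (μ T²/4π²)^(1/3) = (398600 × 5453.5² / 4π²)^(1/3) = 6696 km.
Altitude h = a − R = 6696 − 6371 = 325 km.

325 km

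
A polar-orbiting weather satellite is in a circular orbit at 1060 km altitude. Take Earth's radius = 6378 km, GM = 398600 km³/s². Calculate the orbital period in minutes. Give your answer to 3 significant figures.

106 min

Semi-major axis a = 6378 + 1060 = 7438 km. Period T = 2π√(a³/μ) = 2π√(7438³/398600) = 6384.0 s = 106.40 min.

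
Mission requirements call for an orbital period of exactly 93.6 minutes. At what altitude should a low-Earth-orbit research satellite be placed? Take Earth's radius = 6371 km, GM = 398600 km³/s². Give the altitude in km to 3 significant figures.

458 km

T = 93.6 min = 5616.0 s.
From T = 2π√(a³/μ): a = (μ T²/4π²)^(1/3) = (398600 × 5616.0² / 4π²)^(1/3) = 6829 km.
Altitude h = a − R = 6829 − 6371 = 458 km.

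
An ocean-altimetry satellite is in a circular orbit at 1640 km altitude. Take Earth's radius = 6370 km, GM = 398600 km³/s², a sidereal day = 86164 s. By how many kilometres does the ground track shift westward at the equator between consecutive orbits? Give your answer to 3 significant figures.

Semi-major axis a = 6370 + 1640 = 8010 km. Period T = 2π√(a³/μ) = 2π√(8010³/398600) = 7134.4 s = 118.91 min.
During one orbit Earth rotates (7134.4 / 86164) × 360° = 29.81°.
At the equator that is 29.81° × (2π·6370/360) km/° = 29.81 × 111.2 = 3314 km.

3310 km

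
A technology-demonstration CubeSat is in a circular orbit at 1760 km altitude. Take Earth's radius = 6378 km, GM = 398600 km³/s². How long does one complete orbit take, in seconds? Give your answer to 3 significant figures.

Semi-major axis a = 6378 + 1760 = 8138 km. Period T = 2π√(a³/μ) = 2π√(8138³/398600) = 7306.1 s = 121.77 min.

7310 seconds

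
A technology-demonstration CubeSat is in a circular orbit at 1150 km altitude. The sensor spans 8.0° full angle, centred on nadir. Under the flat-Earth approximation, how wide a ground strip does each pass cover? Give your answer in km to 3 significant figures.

161 km

Half-angle = 8.0°/2 = 4°.
Swath width ≈ 2h·tan(θ/2) = 2 × 1150 × tan(4°) = 160.8 km.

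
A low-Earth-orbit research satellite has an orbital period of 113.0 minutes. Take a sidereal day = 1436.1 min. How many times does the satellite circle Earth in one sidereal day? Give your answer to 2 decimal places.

T = 113.0 min = 6780.0 s.
Orbits per sidereal day = 86166 / 6780.0 = 12.709.

12.71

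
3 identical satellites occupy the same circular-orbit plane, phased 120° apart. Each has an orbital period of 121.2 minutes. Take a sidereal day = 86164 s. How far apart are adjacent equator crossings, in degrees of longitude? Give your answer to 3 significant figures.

T = 121.2 min = 7272.0 s.
Single-satellite node shift = (7272.0/86164) × 360° = 30.38°.
With 3 satellites evenly phased, successive equator crossings are 30.38/3 = 10.128° apart.

10.1°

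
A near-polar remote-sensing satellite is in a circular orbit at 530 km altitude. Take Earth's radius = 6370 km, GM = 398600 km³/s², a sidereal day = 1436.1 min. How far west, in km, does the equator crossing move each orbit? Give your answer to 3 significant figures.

2650 km

Semi-major axis a = 6370 + 530 = 6900 km. Period T = 2π√(a³/μ) = 2π√(6900³/398600) = 5704.1 s = 95.07 min.
During one orbit Earth rotates (5704.1 / 86166) × 360° = 23.83°.
At the equator that is 23.83° × (2π·6370/360) km/° = 23.83 × 111.2 = 2650 km.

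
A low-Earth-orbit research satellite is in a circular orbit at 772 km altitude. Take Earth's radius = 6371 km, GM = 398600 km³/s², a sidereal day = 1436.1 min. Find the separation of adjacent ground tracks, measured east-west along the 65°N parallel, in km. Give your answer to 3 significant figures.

1180 km

Semi-major axis a = 6371 + 772 = 7143 km. Period T = 2π√(a³/μ) = 2π√(7143³/398600) = 6008.0 s = 100.13 min.
Node shift per orbit = (6008.0/86166) × 360° = 25.10°.
Equatorial spacing = 25.10 × 111.2 km/° = 2791 km.
At 65° latitude, spacing = 2791 × cos(65°) = 1180 km.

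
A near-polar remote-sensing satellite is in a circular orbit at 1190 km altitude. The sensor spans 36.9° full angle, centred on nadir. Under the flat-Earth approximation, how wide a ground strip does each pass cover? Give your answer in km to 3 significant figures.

794 km

Half-angle = 36.9°/2 = 18.45°.
Swath width ≈ 2h·tan(θ/2) = 2 × 1190 × tan(18.45°) = 794.0 km.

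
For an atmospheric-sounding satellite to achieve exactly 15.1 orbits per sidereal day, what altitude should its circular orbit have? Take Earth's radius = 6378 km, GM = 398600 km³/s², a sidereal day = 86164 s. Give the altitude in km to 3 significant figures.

Required period T = 86164 / 15.1 = 5706.2 s.
From T = 2π√(a³/μ): a = (μ T²/4π²)^(1/3) = (398600 × 5706.2² / 4π²)^(1/3) = 6902 km.
Altitude h = a − R = 6902 − 6378 = 524 km.

524 km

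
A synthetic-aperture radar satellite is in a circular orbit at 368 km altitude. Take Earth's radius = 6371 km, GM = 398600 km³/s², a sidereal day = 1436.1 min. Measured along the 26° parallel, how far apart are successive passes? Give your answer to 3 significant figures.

Semi-major axis a = 6371 + 368 = 6739 km. Period T = 2π√(a³/μ) = 2π√(6739³/398600) = 5505.6 s = 91.76 min.
Node shift per orbit = (5505.6/86166) × 360° = 23.00°.
Equatorial spacing = 23.00 × 111.2 km/° = 2558 km.
At 26° latitude, spacing = 2558 × cos(26°) = 2299 km.

2300 km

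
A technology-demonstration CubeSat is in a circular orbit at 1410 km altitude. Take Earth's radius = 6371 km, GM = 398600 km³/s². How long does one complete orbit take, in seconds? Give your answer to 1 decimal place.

Semi-major axis a = 6371 + 1410 = 7781 km. Period T = 2π√(a³/μ) = 2π√(7781³/398600) = 6830.7 s = 113.84 min.

6830.7 seconds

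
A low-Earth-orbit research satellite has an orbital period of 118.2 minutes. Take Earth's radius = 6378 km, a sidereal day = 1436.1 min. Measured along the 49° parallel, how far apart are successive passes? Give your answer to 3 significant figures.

2160 km

T = 118.2 min = 7092.0 s.
Node shift per orbit = (7092.0/86166) × 360° = 29.63°.
Equatorial spacing = 29.63 × 111.3 km/° = 3298 km.
At 49° latitude, spacing = 3298 × cos(49°) = 2164 km.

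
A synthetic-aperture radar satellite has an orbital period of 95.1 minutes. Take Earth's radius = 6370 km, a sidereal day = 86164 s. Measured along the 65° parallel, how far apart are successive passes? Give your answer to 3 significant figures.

1120 km

T = 95.1 min = 5706.0 s.
Node shift per orbit = (5706.0/86164) × 360° = 23.84°.
Equatorial spacing = 23.84 × 111.2 km/° = 2650 km.
At 65° latitude, spacing = 2650 × cos(65°) = 1120 km.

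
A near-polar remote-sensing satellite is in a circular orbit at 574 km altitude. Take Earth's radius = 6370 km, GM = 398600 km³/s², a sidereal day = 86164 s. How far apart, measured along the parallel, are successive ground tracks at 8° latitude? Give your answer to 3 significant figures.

Semi-major axis a = 6370 + 574 = 6944 km. Period T = 2π√(a³/μ) = 2π√(6944³/398600) = 5758.7 s = 95.98 min.
Node shift per orbit = (5758.7/86164) × 360° = 24.06°.
Equatorial spacing = 24.06 × 111.2 km/° = 2675 km.
At 8° latitude, spacing = 2675 × cos(8°) = 2649 km.

2650 km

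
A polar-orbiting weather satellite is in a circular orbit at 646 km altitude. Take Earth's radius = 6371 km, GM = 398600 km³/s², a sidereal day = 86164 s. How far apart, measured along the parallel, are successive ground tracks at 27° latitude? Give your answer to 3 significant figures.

2420 km

Semi-major axis a = 6371 + 646 = 7017 km. Period T = 2π√(a³/μ) = 2π√(7017³/398600) = 5849.8 s = 97.50 min.
Node shift per orbit = (5849.8/86164) × 360° = 24.44°.
Equatorial spacing = 24.44 × 111.2 km/° = 2718 km.
At 27° latitude, spacing = 2718 × cos(27°) = 2421 km.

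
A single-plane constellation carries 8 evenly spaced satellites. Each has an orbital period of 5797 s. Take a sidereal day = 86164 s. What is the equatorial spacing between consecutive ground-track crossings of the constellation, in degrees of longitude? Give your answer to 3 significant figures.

3.03°

Single-satellite node shift = (5797.0/86164) × 360° = 24.22°.
With 8 satellites evenly phased, successive equator crossings are 24.22/8 = 3.028° apart.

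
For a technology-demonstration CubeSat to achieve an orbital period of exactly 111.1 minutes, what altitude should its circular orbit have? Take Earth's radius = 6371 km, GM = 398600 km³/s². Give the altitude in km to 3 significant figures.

T = 111.1 min = 6666.0 s.
From T = 2π√(a³/μ): a = (μ T²/4π²)^(1/3) = (398600 × 6666.0² / 4π²)^(1/3) = 7655 km.
Altitude h = a − R = 7655 − 6371 = 1284 km.

1280 km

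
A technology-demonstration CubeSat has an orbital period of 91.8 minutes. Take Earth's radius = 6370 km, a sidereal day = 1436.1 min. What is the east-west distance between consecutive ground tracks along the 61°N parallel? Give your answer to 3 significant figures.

1240 km

T = 91.8 min = 5508.0 s.
Node shift per orbit = (5508.0/86166) × 360° = 23.01°.
Equatorial spacing = 23.01 × 111.2 km/° = 2558 km.
At 61° latitude, spacing = 2558 × cos(61°) = 1240 km.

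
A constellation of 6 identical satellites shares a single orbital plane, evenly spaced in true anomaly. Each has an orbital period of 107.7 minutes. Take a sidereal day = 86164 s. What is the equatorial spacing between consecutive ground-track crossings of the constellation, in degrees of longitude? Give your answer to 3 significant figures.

4.50°

T = 107.7 min = 6462.0 s.
Single-satellite node shift = (6462.0/86164) × 360° = 27.00°.
With 6 satellites evenly phased, successive equator crossings are 27.00/6 = 4.500° apart.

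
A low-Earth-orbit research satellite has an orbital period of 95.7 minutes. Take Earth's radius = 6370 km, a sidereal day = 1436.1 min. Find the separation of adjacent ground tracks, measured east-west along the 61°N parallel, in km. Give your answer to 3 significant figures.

1290 km

T = 95.7 min = 5742.0 s.
Node shift per orbit = (5742.0/86166) × 360° = 23.99°.
Equatorial spacing = 23.99 × 111.2 km/° = 2667 km.
At 61° latitude, spacing = 2667 × cos(61°) = 1293 km.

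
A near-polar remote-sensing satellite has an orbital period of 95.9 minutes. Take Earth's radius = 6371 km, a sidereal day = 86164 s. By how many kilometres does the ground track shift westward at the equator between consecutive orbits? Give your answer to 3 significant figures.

2670 km

T = 95.9 min = 5754.0 s.
During one orbit Earth rotates (5754.0 / 86164) × 360° = 24.04°.
At the equator that is 24.04° × (2π·6371/360) km/° = 24.04 × 111.2 = 2673 km.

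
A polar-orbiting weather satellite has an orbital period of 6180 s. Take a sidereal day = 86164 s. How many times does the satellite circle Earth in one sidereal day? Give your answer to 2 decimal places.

Orbits per sidereal day = 86164 / 6180.0 = 13.942.

13.94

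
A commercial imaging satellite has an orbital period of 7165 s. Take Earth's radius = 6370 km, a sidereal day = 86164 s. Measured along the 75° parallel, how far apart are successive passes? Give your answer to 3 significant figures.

Node shift per orbit = (7165.0/86164) × 360° = 29.94°.
Equatorial spacing = 29.94 × 111.2 km/° = 3328 km.
At 75° latitude, spacing = 3328 × cos(75°) = 861 km.

861 km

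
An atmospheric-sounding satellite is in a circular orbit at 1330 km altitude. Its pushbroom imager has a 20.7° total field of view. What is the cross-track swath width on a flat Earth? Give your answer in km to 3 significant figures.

486 km

Half-angle = 20.7°/2 = 10.35°.
Swath width ≈ 2h·tan(θ/2) = 2 × 1330 × tan(10.35°) = 485.8 km.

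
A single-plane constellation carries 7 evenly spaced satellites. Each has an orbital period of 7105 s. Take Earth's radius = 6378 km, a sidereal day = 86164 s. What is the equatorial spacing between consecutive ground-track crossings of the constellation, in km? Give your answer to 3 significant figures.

472 km

Single-satellite node shift = (7105.0/86164) × 360° = 29.69°.
With 7 satellites evenly phased, successive equator crossings are 29.69/7 = 4.241° apart.
That is 4.241 × 111.3 = 472 km at the equator.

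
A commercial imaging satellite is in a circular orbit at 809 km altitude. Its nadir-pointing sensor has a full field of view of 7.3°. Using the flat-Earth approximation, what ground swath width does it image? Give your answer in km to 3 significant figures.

103 km

Half-angle = 7.3°/2 = 3.65°.
Swath width ≈ 2h·tan(θ/2) = 2 × 809 × tan(3.65°) = 103.2 km.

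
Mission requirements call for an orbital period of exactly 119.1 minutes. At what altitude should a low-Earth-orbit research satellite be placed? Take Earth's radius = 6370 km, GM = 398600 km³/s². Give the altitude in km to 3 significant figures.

T = 119.1 min = 7146.0 s.
From T = 2π√(a³/μ): a = (μ T²/4π²)^(1/3) = (398600 × 7146.0² / 4π²)^(1/3) = 8019 km.
Altitude h = a − R = 8019 − 6370 = 1649 km.

1650 km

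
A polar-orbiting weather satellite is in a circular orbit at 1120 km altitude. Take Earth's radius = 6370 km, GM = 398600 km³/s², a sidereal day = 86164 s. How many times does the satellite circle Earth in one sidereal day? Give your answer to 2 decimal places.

13.36

Semi-major axis a = 6370 + 1120 = 7490 km. Period T = 2π√(a³/μ) = 2π√(7490³/398600) = 6451.1 s = 107.52 min.
Orbits per sidereal day = 86164 / 6451.1 = 13.356.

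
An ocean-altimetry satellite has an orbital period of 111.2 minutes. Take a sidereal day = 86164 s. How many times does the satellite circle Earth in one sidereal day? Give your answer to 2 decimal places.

T = 111.2 min = 6672.0 s.
Orbits per sidereal day = 86164 / 6672.0 = 12.914.

12.91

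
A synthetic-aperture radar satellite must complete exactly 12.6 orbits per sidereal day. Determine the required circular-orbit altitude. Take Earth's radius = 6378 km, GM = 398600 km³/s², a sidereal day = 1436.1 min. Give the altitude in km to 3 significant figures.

Required period T = 86166 / 12.6 = 6838.6 s.
From T = 2π√(a³/μ): a = (μ T²/4π²)^(1/3) = (398600 × 6838.6² / 4π²)^(1/3) = 7787 km.
Altitude h = a − R = 7787 − 6378 = 1409 km.

1410 km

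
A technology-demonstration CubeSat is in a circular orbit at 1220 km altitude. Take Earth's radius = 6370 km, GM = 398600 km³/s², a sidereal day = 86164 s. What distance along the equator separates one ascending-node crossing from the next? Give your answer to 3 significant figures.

3060 km

Semi-major axis a = 6370 + 1220 = 7590 km. Period T = 2π√(a³/μ) = 2π√(7590³/398600) = 6580.7 s = 109.68 min.
During one orbit Earth rotates (6580.7 / 86164) × 360° = 27.49°.
At the equator that is 27.49° × (2π·6370/360) km/° = 27.49 × 111.2 = 3057 km.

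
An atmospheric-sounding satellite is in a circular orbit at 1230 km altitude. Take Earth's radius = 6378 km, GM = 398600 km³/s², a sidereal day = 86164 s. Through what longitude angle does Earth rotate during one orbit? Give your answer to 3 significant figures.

27.6°

Semi-major axis a = 6378 + 1230 = 7608 km. Period T = 2π√(a³/μ) = 2π√(7608³/398600) = 6604.2 s = 110.07 min.
During one orbit Earth rotates (6604.2 / 86164) × 360° = 27.59°.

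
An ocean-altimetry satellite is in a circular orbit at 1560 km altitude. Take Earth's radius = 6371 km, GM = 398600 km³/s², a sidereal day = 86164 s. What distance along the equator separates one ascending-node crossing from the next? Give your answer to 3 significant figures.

Semi-major axis a = 6371 + 1560 = 7931 km. Period T = 2π√(a³/μ) = 2π√(7931³/398600) = 7029.2 s = 117.15 min.
During one orbit Earth rotates (7029.2 / 86164) × 360° = 29.37°.
At the equator that is 29.37° × (2π·6371/360) km/° = 29.37 × 111.2 = 3266 km.

3270 km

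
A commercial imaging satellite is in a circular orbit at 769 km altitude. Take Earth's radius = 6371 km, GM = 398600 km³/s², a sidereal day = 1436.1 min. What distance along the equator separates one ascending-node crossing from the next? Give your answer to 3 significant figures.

Semi-major axis a = 6371 + 769 = 7140 km. Period T = 2π√(a³/μ) = 2π√(7140³/398600) = 6004.2 s = 100.07 min.
During one orbit Earth rotates (6004.2 / 86166) × 360° = 25.09°.
At the equator that is 25.09° × (2π·6371/360) km/° = 25.09 × 111.2 = 2789 km.

2790 km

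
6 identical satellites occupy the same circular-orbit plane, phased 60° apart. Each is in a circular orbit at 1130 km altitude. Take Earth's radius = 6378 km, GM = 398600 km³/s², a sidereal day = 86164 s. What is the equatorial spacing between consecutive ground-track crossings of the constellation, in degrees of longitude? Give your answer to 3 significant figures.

Semi-major axis a = 6378 + 1130 = 7508 km. Period T = 2π√(a³/μ) = 2π√(7508³/398600) = 6474.4 s = 107.91 min.
Single-satellite node shift = (6474.4/86164) × 360° = 27.05°.
With 6 satellites evenly phased, successive equator crossings are 27.05/6 = 4.508° apart.

4.51°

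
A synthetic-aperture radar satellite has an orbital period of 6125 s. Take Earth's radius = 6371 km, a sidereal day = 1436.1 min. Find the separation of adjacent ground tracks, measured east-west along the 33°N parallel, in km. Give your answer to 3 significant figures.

Node shift per orbit = (6125.0/86166) × 360° = 25.59°.
Equatorial spacing = 25.59 × 111.2 km/° = 2845 km.
At 33° latitude, spacing = 2845 × cos(33°) = 2386 km.

2390 km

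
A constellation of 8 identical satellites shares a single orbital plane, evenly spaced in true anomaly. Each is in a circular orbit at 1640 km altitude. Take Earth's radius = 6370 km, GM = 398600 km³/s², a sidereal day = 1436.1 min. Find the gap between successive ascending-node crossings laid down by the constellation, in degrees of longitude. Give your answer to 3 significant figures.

3.73°

Semi-major axis a = 6370 + 1640 = 8010 km. Period T = 2π√(a³/μ) = 2π√(8010³/398600) = 7134.4 s = 118.91 min.
Single-satellite node shift = (7134.4/86166) × 360° = 29.81°.
With 8 satellites evenly phased, successive equator crossings are 29.81/8 = 3.726° apart.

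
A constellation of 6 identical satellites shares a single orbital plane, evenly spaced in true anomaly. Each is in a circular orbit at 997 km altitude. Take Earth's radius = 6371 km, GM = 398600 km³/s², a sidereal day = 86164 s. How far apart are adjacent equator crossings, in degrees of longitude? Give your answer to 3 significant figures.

4.38°

Semi-major axis a = 6371 + 997 = 7368 km. Period T = 2π√(a³/μ) = 2π√(7368³/398600) = 6294.1 s = 104.90 min.
Single-satellite node shift = (6294.1/86164) × 360° = 26.30°.
With 6 satellites evenly phased, successive equator crossings are 26.30/6 = 4.383° apart.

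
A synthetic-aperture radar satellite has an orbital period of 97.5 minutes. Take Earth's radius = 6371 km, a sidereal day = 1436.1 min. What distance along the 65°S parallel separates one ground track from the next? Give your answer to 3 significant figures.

1150 km

T = 97.5 min = 5850.0 s.
Node shift per orbit = (5850.0/86166) × 360° = 24.44°.
Equatorial spacing = 24.44 × 111.2 km/° = 2718 km.
At 65° latitude, spacing = 2718 × cos(65°) = 1149 km.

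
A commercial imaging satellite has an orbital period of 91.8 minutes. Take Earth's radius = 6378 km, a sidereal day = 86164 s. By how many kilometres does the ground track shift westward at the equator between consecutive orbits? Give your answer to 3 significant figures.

T = 91.8 min = 5508.0 s.
During one orbit Earth rotates (5508.0 / 86164) × 360° = 23.01°.
At the equator that is 23.01° × (2π·6378/360) km/° = 23.01 × 111.3 = 2562 km.

2560 km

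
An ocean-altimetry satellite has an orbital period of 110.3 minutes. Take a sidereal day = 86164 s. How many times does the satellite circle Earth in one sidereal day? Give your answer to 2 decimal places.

13.02

T = 110.3 min = 6618.0 s.
Orbits per sidereal day = 86164 / 6618.0 = 13.020.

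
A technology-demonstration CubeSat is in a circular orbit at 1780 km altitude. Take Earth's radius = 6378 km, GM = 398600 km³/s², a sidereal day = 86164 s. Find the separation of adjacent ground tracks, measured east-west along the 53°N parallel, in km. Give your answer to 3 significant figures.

Semi-major axis a = 6378 + 1780 = 8158 km. Period T = 2π√(a³/μ) = 2π√(8158³/398600) = 7333.1 s = 122.22 min.
Node shift per orbit = (7333.1/86164) × 360° = 30.64°.
Equatorial spacing = 30.64 × 111.3 km/° = 3411 km.
At 53° latitude, spacing = 3411 × cos(53°) = 2053 km.

2050 km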